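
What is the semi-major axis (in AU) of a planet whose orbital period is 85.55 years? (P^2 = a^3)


a = P^(2/3) = 85.55^(2/3) = 19.4154

19.4154 AU


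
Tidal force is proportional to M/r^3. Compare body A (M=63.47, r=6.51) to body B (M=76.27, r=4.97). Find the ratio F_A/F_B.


Ratio = (M1/r1^3) / (M2/r2^3) = (63.47/6.51^3) / (76.27/4.97^3) = 0.3703

0.3703


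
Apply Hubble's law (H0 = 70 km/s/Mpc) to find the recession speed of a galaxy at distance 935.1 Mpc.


v = H0 * d = 70 * 935.1 = 65457.0

65457.0 km/s


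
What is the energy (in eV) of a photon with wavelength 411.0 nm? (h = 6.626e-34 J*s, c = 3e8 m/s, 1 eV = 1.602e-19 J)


E = hc/lambda = 6.626e-34 * 3e8 / 4.110e-07 = 4.836e-19 J = 3.019 eV

3.019 eV


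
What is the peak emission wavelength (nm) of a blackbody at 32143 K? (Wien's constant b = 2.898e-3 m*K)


lam_max = b / T = 2.898e-3 / 32143 = 9.016e-08 m = 90.1596 nm

90.1596 nm


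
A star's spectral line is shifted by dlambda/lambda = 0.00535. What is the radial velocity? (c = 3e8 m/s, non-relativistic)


v = (dlambda/lambda) * c = 0.00535 * 3e8 = 1.605e+06

1.605e+06 m/s


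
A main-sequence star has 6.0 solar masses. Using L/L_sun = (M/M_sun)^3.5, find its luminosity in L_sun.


L/L_sun = (M/M_sun)^3.5 = 6.0^3.5 = 529.0898

529.0898 L_sun


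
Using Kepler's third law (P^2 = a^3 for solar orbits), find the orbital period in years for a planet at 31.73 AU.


P = a^(3/2) = 31.73^1.5 = 178.7331

178.7331 years


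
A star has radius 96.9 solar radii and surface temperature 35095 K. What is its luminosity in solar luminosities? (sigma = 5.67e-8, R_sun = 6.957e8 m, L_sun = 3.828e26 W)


R = 96.9 * 6.957e8 m = 6.741333e+10 m. L = 4*pi*R^2*sigma*T^4 = 4*pi*(6.741333e+10)^2 * 5.67e-8 * 35095^4 = 4.912080446e+33 W. L/L_sun = 4.912080446e+33 / 3.828e26 = 1.283e+07

1.283e+07 L_sun


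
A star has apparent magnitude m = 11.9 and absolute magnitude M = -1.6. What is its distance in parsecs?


d = 10^((m - M + 5)/5) = 10^((11.9 - -1.6 + 5)/5) = 5011.8723

5011.8723 pc


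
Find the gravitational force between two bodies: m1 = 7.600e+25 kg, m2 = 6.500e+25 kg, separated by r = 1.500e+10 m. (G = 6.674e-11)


F = G*m1*m2/r^2 = 6.674e-11 * 7.600e+25 * 6.500e+25 / (1.500e+10)^2 = 6.674e-11 * 4.940e+51 / 2.250e+20 = 1.465e+21

1.465e+21 N


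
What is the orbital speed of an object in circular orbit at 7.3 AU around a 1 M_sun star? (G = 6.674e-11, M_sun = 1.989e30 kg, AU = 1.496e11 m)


v = sqrt(GM/r) = sqrt(6.674e-11 * 1.989e+30 / 1.092e+12) = 11025.1185

11025.1185 m/s


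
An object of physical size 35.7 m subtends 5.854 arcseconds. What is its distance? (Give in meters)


D = size / theta_rad, theta_rad = 5.854 * pi/(180*3600) = 2.838e-05, D = 1.258e+06

1.258e+06 m


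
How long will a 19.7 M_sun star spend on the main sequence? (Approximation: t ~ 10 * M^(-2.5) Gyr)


t = 10 * M^(-2.5) = 10 * 19.7^(-2.5) = 0.0058

0.0058 Gyr


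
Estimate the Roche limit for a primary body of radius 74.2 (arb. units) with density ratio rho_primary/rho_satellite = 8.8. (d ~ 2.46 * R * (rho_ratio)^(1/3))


d_Roche = 2.46 * 74.2 * 8.8^(1/3) = 376.8483

376.8483


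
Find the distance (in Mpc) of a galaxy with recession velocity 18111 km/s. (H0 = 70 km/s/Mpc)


d = v / H0 = 18111 / 70 = 258.7286

258.7286 Mpc


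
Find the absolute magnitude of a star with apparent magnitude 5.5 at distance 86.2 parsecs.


M = m - 5*log10(d) + 5 = 5.5 - 5*log10(86.2) + 5 = 0.8225

0.8225


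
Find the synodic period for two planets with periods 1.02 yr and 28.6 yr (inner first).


1/P_syn = |1/P1 - 1/P2| = |1/1.02 - 1/28.6| => P_syn = 1.0577

1.0577 years


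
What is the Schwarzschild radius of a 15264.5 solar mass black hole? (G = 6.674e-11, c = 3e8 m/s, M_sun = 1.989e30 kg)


M = 15264.5 * 1.989e30 kg = 3.03610905e+34 kg. rs = 2GM/c^2 = 2 * 6.674e-11 * 3.03610905e+34 / (3e8)^2 = 4.503e+07

4.503e+07 m


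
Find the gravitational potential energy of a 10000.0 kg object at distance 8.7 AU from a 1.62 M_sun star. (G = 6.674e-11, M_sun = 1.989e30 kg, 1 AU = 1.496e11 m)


M = 1.62 * 1.989e30 kg = 3.22218e+30 kg; r = 8.7 AU * 1.496e11 m/AU = 1.30152e+12 m. U = -GM*m/r = -(6.674e-11 * 3.22218e+30 * 10000.0) / 1.30152e+12 = -1.652e+12

-1.652e+12 J


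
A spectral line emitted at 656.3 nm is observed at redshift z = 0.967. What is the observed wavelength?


lam_obs = lam_emit * (1 + z) = 656.3 * (1 + 0.967) = 1290.9421

1290.9421 nm


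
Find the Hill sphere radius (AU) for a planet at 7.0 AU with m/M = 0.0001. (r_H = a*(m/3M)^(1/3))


r_H = a * (m/3M)^(1/3) = 7.0 * (0.0001/3)^(1/3) = 0.2253

0.2253 AU


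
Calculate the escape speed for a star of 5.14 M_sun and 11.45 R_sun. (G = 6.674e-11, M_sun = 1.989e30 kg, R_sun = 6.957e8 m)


M = 5.14 * 1.989e30 kg = 1.022346e+31 kg; R = 11.45 * 6.957e8 m = 7.965765e+09 m. v_esc = sqrt(2GM/R) = sqrt(2 * 6.674e-11 * 1.022346e+31 / 7.965765e+09) = 413897.9783

413897.9783 m/s


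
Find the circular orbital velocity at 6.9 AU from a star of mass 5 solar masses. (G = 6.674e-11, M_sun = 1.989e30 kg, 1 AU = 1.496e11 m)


v = sqrt(GM/r) = sqrt(6.674e-11 * 9.945e+30 / 1.032e+12) = 25357.4252

25357.4252 m/s


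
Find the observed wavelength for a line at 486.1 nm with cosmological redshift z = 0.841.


lam_obs = lam_emit * (1 + z) = 486.1 * (1 + 0.841) = 894.9101

894.9101 nm


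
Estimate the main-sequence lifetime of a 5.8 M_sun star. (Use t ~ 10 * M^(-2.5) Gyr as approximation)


t = 10 * M^(-2.5) = 10 * 5.8^(-2.5) = 0.1234

0.1234 Gyr


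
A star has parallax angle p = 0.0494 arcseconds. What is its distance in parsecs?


d = 1/p = 1/0.0494 = 20.2429

20.2429 pc


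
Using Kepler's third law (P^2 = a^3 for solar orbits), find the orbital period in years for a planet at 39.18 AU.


P = a^(3/2) = 39.18^1.5 = 245.243

245.243 years


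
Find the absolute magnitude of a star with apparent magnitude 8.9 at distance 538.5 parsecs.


M = m - 5*log10(d) + 5 = 8.9 - 5*log10(538.5) + 5 = 0.2441

0.2441


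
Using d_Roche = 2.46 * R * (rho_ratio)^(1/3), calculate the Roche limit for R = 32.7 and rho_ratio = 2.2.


d_Roche = 2.46 * 32.7 * 2.2^(1/3) = 104.6222

104.6222


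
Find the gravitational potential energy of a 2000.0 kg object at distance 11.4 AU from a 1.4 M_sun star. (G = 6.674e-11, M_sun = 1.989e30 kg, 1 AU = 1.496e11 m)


M = 1.4 * 1.989e30 kg = 2.7846e+30 kg; r = 11.4 AU * 1.496e11 m/AU = 1.70544e+12 m. U = -GM*m/r = -(6.674e-11 * 2.7846e+30 * 2000.0) / 1.70544e+12 = -2.179e+11

-2.179e+11 J


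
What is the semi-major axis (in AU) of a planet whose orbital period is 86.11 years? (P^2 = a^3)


a = P^(2/3) = 86.11^(2/3) = 19.5001

19.5001 AU


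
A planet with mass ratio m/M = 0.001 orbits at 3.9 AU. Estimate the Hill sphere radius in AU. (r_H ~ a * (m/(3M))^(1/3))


r_H = a * (m/3M)^(1/3) = 3.9 * (0.001/3)^(1/3) = 0.2704

0.2704 AU


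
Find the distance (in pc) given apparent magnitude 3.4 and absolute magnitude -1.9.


d = 10^((m - M + 5)/5) = 10^((3.4 - -1.9 + 5)/5) = 114.8154

114.8154 pc


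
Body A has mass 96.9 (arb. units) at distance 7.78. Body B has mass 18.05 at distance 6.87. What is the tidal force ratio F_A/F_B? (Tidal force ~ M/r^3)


Ratio = (M1/r1^3) / (M2/r2^3) = (96.9/7.78^3) / (18.05/6.87^3) = 3.6964

3.6964


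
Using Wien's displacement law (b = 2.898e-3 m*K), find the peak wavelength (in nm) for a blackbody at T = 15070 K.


lam_max = b / T = 2.898e-3 / 15070 = 1.923e-07 m = 192.3026 nm

192.3026 nm


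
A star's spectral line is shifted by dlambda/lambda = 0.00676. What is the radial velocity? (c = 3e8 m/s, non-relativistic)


v = (dlambda/lambda) * c = 0.00676 * 3e8 = 2.028e+06

2.028e+06 m/s


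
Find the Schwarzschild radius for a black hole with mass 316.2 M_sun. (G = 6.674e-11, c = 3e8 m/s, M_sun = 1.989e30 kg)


M = 316.2 * 1.989e30 kg = 6.289218e+32 kg. rs = 2GM/c^2 = 2 * 6.674e-11 * 6.289218e+32 / (3e8)^2 = 932760.9096

932760.9096 m


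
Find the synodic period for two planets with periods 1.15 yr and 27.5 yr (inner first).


1/P_syn = |1/P1 - 1/P2| = |1/1.15 - 1/27.5| => P_syn = 1.2002

1.2002 years


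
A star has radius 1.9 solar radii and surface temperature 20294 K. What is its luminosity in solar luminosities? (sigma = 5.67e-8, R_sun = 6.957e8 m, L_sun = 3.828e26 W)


R = 1.9 * 6.957e8 m = 1.32183e+09 m. L = 4*pi*R^2*sigma*T^4 = 4*pi*(1.32183e+09)^2 * 5.67e-8 * 20294^4 = 2.111615084e+29 W. L/L_sun = 2.111615084e+29 / 3.828e26 = 551.6236

551.6236 L_sun


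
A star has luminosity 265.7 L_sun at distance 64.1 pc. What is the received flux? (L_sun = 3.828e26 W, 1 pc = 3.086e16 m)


F = L / (4*pi*d^2) = 1.017e+29 / (4*pi*(1.978e+18)^2) = 2.068e-09

2.068e-09 W/m^2


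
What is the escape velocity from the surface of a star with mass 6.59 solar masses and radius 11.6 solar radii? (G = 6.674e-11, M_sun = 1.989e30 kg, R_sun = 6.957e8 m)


M = 6.59 * 1.989e30 kg = 1.310751e+31 kg; R = 11.6 * 6.957e8 m = 8.07012e+09 m. v_esc = sqrt(2GM/R) = sqrt(2 * 6.674e-11 * 1.310751e+31 / 8.07012e+09) = 465616.328

465616.328 m/s


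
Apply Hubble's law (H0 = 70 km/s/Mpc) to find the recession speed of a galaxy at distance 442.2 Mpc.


v = H0 * d = 70 * 442.2 = 30954.0

30954.0 km/s


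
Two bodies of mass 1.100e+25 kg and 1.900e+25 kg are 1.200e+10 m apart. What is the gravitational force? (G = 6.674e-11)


F = G*m1*m2/r^2 = 6.674e-11 * 1.100e+25 * 1.900e+25 / (1.200e+10)^2 = 6.674e-11 * 2.090e+50 / 1.440e+20 = 9.687e+19

9.687e+19 N


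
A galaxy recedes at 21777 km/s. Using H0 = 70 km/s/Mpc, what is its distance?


d = v / H0 = 21777 / 70 = 311.1

311.1 Mpc


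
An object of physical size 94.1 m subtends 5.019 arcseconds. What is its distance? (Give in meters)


D = size / theta_rad, theta_rad = 5.019 * pi/(180*3600) = 2.433e-05, D = 3.867e+06

3.867e+06 m


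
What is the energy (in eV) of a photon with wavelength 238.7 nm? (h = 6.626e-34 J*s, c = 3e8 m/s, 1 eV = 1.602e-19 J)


E = hc/lambda = 6.626e-34 * 3e8 / 2.387e-07 = 8.328e-19 J = 5.1983 eV

5.1983 eV


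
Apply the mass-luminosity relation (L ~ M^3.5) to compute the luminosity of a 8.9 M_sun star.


L/L_sun = (M/M_sun)^3.5 = 8.9^3.5 = 2103.1247

2103.1247 L_sun


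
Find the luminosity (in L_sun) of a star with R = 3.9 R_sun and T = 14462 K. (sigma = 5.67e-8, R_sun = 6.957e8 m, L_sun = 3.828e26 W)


R = 3.9 * 6.957e8 m = 2.71323e+09 m. L = 4*pi*R^2*sigma*T^4 = 4*pi*(2.71323e+09)^2 * 5.67e-8 * 14462^4 = 2.294455148e+29 W. L/L_sun = 2.294455148e+29 / 3.828e26 = 599.3874

599.3874 L_sun


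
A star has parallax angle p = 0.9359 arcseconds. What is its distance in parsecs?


d = 1/p = 1/0.9359 = 1.0685

1.0685 pc


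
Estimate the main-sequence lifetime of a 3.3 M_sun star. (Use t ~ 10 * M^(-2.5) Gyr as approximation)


t = 10 * M^(-2.5) = 10 * 3.3^(-2.5) = 0.5055

0.5055 Gyr


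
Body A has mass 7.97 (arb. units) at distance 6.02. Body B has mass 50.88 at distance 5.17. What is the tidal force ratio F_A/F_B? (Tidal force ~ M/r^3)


Ratio = (M1/r1^3) / (M2/r2^3) = (7.97/6.02^3) / (50.88/5.17^3) = 0.0992

0.0992


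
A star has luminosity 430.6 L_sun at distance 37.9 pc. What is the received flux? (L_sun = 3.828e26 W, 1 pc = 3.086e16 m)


F = L / (4*pi*d^2) = 1.648e+29 / (4*pi*(1.170e+18)^2) = 9.589e-09

9.589e-09 W/m^2


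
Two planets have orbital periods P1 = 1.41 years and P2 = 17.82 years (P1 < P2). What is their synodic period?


1/P_syn = |1/P1 - 1/P2| = |1/1.41 - 1/17.82| => P_syn = 1.5312

1.5312 years


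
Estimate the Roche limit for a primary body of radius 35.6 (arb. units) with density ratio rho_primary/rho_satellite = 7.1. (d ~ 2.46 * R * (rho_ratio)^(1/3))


d_Roche = 2.46 * 35.6 * 7.1^(1/3) = 168.3208

168.3208


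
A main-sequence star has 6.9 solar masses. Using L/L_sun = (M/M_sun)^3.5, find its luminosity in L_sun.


L/L_sun = (M/M_sun)^3.5 = 6.9^3.5 = 862.9225

862.9225 L_sun


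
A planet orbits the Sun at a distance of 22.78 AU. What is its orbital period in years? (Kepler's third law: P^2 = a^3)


P = a^(3/2) = 22.78^1.5 = 108.7253

108.7253 years


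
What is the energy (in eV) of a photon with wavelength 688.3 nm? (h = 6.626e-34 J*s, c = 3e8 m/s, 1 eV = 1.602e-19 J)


E = hc/lambda = 6.626e-34 * 3e8 / 6.883e-07 = 2.888e-19 J = 1.8027 eV

1.8027 eV


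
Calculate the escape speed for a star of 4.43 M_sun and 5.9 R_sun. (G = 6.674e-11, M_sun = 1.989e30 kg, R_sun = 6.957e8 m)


M = 4.43 * 1.989e30 kg = 8.81127e+30 kg; R = 5.9 * 6.957e8 m = 4.10463e+09 m. v_esc = sqrt(2GM/R) = sqrt(2 * 6.674e-11 * 8.81127e+30 / 4.10463e+09) = 535291.4987

535291.4987 m/s


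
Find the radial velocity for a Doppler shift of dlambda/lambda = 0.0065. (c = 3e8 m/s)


v = (dlambda/lambda) * c = 0.0065 * 3e8 = 1.950e+06

1.950e+06 m/s


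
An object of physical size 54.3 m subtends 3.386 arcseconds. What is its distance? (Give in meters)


D = size / theta_rad, theta_rad = 3.386 * pi/(180*3600) = 1.642e-05, D = 3.308e+06

3.308e+06 m


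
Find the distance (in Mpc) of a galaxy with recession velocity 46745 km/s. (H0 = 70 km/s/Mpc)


d = v / H0 = 46745 / 70 = 667.7857

667.7857 Mpc


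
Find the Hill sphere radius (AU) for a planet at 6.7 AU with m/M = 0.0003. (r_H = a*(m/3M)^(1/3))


r_H = a * (m/3M)^(1/3) = 6.7 * (0.0003/3)^(1/3) = 0.311

0.311 AU


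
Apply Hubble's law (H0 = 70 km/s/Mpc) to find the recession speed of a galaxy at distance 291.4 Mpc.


v = H0 * d = 70 * 291.4 = 20398.0

20398.0 km/s


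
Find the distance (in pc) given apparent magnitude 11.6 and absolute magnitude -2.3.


d = 10^((m - M + 5)/5) = 10^((11.6 - -2.3 + 5)/5) = 6025.5959

6025.5959 pc


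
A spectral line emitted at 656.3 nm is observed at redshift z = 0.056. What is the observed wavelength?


lam_obs = lam_emit * (1 + z) = 656.3 * (1 + 0.056) = 693.0528

693.0528 nm


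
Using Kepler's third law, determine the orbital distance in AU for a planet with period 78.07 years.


a = P^(2/3) = 78.07^(2/3) = 18.2665

18.2665 AU


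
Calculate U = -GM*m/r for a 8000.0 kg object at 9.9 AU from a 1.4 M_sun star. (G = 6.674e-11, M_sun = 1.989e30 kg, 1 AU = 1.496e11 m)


M = 1.4 * 1.989e30 kg = 2.7846e+30 kg; r = 9.9 AU * 1.496e11 m/AU = 1.48104e+12 m. U = -GM*m/r = -(6.674e-11 * 2.7846e+30 * 8000.0) / 1.48104e+12 = -1.004e+12

-1.004e+12 J


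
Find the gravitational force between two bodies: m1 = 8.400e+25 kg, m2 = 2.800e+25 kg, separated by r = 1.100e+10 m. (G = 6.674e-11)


F = G*m1*m2/r^2 = 6.674e-11 * 8.400e+25 * 2.800e+25 / (1.100e+10)^2 = 6.674e-11 * 2.352e+51 / 1.210e+20 = 1.297e+21

1.297e+21 N


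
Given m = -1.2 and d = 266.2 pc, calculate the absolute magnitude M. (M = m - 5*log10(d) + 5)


M = m - 5*log10(d) + 5 = -1.2 - 5*log10(266.2) + 5 = -8.326

-8.326


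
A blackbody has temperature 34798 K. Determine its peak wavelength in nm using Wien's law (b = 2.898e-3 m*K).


lam_max = b / T = 2.898e-3 / 34798 = 8.328e-08 m = 83.2806 nm

83.2806 nm


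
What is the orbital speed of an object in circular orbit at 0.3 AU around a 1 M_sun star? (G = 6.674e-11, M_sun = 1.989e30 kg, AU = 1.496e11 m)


v = sqrt(GM/r) = sqrt(6.674e-11 * 1.989e+30 / 4.488e+10) = 54385.6181

54385.6181 m/s


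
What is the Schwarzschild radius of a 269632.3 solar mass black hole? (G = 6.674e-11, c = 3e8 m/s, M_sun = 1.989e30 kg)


M = 269632.3 * 1.989e30 kg = 5.362986447e+35 kg. rs = 2GM/c^2 = 2 * 6.674e-11 * 5.362986447e+35 / (3e8)^2 = 7.954e+08

7.954e+08 m


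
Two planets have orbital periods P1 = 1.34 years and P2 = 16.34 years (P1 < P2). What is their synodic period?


1/P_syn = |1/P1 - 1/P2| = |1/1.34 - 1/16.34| => P_syn = 1.4597

1.4597 years


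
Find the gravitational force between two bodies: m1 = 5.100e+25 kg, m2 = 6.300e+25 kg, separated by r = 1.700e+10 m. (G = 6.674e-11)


F = G*m1*m2/r^2 = 6.674e-11 * 5.100e+25 * 6.300e+25 / (1.700e+10)^2 = 6.674e-11 * 3.213e+51 / 2.890e+20 = 7.420e+20

7.420e+20 N


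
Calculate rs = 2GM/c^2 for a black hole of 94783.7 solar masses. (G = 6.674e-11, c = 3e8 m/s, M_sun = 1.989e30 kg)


M = 94783.7 * 1.989e30 kg = 1.885247793e+35 kg. rs = 2GM/c^2 = 2 * 6.674e-11 * 1.885247793e+35 / (3e8)^2 = 2.796e+08

2.796e+08 m


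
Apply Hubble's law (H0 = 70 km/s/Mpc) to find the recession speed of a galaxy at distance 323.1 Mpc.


v = H0 * d = 70 * 323.1 = 22617.0

22617.0 km/s


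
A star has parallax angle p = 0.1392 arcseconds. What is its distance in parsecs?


d = 1/p = 1/0.1392 = 7.1839

7.1839 pc


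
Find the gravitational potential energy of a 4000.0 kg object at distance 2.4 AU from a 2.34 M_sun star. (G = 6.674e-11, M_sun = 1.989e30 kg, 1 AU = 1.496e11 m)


M = 2.34 * 1.989e30 kg = 4.65426e+30 kg; r = 2.4 AU * 1.496e11 m/AU = 3.5904e+11 m. U = -GM*m/r = -(6.674e-11 * 4.65426e+30 * 4000.0) / 3.5904e+11 = -3.461e+12

-3.461e+12 J


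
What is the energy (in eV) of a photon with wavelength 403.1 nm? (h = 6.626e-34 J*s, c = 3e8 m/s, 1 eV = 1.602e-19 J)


E = hc/lambda = 6.626e-34 * 3e8 / 4.031e-07 = 4.931e-19 J = 3.0782 eV

3.0782 eV


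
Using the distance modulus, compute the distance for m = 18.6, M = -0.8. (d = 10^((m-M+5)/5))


d = 10^((m - M + 5)/5) = 10^((18.6 - -0.8 + 5)/5) = 75857.7575

75857.7575 pc


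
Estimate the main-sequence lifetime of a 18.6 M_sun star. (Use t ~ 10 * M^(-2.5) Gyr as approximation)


t = 10 * M^(-2.5) = 10 * 18.6^(-2.5) = 0.0067

0.0067 Gyr


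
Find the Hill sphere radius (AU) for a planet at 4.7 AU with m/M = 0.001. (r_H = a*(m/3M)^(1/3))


r_H = a * (m/3M)^(1/3) = 4.7 * (0.001/3)^(1/3) = 0.3259

0.3259 AU


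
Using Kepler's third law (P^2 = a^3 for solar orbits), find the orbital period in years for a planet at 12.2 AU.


P = a^(3/2) = 12.2^1.5 = 42.6128

42.6128 years


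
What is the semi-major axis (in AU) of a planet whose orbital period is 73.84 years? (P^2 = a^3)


a = P^(2/3) = 73.84^(2/3) = 17.6006

17.6006 AU


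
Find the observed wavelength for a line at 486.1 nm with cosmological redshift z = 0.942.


lam_obs = lam_emit * (1 + z) = 486.1 * (1 + 0.942) = 944.0062

944.0062 nm


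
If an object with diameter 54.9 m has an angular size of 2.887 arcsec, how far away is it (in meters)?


D = size / theta_rad, theta_rad = 2.887 * pi/(180*3600) = 1.400e-05, D = 3.922e+06

3.922e+06 m


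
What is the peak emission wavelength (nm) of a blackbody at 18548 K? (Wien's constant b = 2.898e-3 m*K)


lam_max = b / T = 2.898e-3 / 18548 = 1.562e-07 m = 156.2433 nm

156.2433 nm


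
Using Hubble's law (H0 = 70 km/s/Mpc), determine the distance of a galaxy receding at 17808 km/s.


d = v / H0 = 17808 / 70 = 254.4

254.4 Mpc


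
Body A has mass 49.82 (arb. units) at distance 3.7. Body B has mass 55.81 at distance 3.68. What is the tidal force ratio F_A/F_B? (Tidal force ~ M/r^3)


Ratio = (M1/r1^3) / (M2/r2^3) = (49.82/3.7^3) / (55.81/3.68^3) = 0.8783

0.8783


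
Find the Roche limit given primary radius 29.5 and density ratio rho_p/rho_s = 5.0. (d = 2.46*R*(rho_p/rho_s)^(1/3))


d_Roche = 2.46 * 29.5 * 5.0^(1/3) = 124.093

124.093


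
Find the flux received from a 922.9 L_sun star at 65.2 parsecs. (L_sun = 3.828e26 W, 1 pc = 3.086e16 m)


F = L / (4*pi*d^2) = 3.533e+29 / (4*pi*(2.012e+18)^2) = 6.944e-09

6.944e-09 W/m^2


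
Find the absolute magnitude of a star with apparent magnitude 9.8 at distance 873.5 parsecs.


M = m - 5*log10(d) + 5 = 9.8 - 5*log10(873.5) + 5 = 0.0937

0.0937


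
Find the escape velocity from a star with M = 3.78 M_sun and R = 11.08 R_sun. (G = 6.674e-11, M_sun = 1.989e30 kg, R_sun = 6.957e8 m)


M = 3.78 * 1.989e30 kg = 7.51842e+30 kg; R = 11.08 * 6.957e8 m = 7.708356e+09 m. v_esc = sqrt(2GM/R) = sqrt(2 * 6.674e-11 * 7.51842e+30 / 7.708356e+09) = 360819.9223

360819.9223 m/s


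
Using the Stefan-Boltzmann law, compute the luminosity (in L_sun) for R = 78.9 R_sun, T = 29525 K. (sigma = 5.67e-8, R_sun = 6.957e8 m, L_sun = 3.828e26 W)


R = 78.9 * 6.957e8 m = 5.489073e+10 m. L = 4*pi*R^2*sigma*T^4 = 4*pi*(5.489073e+10)^2 * 5.67e-8 * 29525^4 = 1.631362824e+33 W. L/L_sun = 1.631362824e+33 / 3.828e26 = 4.262e+06

4.262e+06 L_sun


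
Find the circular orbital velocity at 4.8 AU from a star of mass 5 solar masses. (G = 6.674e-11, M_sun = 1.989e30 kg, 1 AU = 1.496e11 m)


v = sqrt(GM/r) = sqrt(6.674e-11 * 9.945e+30 / 7.181e+11) = 30402.4848

30402.4848 m/s


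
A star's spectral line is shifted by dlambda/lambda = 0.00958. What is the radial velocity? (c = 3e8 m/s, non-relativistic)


v = (dlambda/lambda) * c = 0.00958 * 3e8 = 2.874e+06

2.874e+06 m/s


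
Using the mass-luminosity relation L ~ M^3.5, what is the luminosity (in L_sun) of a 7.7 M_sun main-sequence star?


L/L_sun = (M/M_sun)^3.5 = 7.7^3.5 = 1266.8277

1266.8277 L_sun


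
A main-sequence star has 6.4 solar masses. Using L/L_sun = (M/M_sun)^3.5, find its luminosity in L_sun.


L/L_sun = (M/M_sun)^3.5 = 6.4^3.5 = 663.1777

663.1777 L_sun


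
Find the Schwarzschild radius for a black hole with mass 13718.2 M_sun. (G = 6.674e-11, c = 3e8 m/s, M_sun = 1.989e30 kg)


M = 13718.2 * 1.989e30 kg = 2.72854998e+34 kg. rs = 2GM/c^2 = 2 * 6.674e-11 * 2.72854998e+34 / (3e8)^2 = 4.047e+07

4.047e+07 m


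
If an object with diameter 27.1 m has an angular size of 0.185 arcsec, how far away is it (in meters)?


D = size / theta_rad, theta_rad = 0.185 * pi/(180*3600) = 8.969e-07, D = 3.022e+07

3.022e+07 m


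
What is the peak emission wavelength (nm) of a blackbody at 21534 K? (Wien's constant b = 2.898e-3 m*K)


lam_max = b / T = 2.898e-3 / 21534 = 1.346e-07 m = 134.5779 nm

134.5779 nm


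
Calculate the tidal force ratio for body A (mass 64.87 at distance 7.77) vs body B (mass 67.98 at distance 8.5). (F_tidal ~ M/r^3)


Ratio = (M1/r1^3) / (M2/r2^3) = (64.87/7.77^3) / (67.98/8.5^3) = 1.2493

1.2493


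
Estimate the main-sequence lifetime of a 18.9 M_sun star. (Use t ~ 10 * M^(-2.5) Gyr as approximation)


t = 10 * M^(-2.5) = 10 * 18.9^(-2.5) = 0.0064

0.0064 Gyr


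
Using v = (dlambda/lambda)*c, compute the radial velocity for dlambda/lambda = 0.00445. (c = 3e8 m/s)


v = (dlambda/lambda) * c = 0.00445 * 3e8 = 1.335e+06

1.335e+06 m/s


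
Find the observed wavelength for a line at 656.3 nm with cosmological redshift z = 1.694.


lam_obs = lam_emit * (1 + z) = 656.3 * (1 + 1.694) = 1768.0722

1768.0722 nm


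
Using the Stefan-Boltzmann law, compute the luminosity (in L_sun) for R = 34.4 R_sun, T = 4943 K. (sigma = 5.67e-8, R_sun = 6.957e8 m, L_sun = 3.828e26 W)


R = 34.4 * 6.957e8 m = 2.393208e+10 m. L = 4*pi*R^2*sigma*T^4 = 4*pi*(2.393208e+10)^2 * 5.67e-8 * 4943^4 = 2.436218611e+29 W. L/L_sun = 2.436218611e+29 / 3.828e26 = 636.4207

636.4207 L_sun


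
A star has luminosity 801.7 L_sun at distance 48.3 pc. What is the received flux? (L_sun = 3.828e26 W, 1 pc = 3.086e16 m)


F = L / (4*pi*d^2) = 3.069e+29 / (4*pi*(1.491e+18)^2) = 1.099e-08

1.099e-08 W/m^2


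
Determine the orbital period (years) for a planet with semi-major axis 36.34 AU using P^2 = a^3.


P = a^(3/2) = 36.34^1.5 = 219.0672

219.0672 years


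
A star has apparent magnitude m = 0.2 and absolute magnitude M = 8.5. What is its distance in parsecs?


d = 10^((m - M + 5)/5) = 10^((0.2 - 8.5 + 5)/5) = 0.2188

0.2188 pc


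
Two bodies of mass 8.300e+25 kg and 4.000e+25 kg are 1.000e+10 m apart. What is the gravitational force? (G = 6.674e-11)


F = G*m1*m2/r^2 = 6.674e-11 * 8.300e+25 * 4.000e+25 / (1.000e+10)^2 = 6.674e-11 * 3.320e+51 / 1.000e+20 = 2.216e+21

2.216e+21 N


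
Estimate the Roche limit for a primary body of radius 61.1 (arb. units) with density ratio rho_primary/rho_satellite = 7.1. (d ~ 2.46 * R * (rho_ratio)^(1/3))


d_Roche = 2.46 * 61.1 * 7.1^(1/3) = 288.8877

288.8877


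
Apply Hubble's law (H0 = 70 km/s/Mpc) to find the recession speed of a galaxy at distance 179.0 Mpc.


v = H0 * d = 70 * 179.0 = 12530.0

12530.0 km/s


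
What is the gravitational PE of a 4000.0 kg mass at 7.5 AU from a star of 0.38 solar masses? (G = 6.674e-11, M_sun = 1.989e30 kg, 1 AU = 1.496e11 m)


M = 0.38 * 1.989e30 kg = 7.5582e+29 kg; r = 7.5 AU * 1.496e11 m/AU = 1.122e+12 m. U = -GM*m/r = -(6.674e-11 * 7.5582e+29 * 4000.0) / 1.122e+12 = -1.798e+11

-1.798e+11 J


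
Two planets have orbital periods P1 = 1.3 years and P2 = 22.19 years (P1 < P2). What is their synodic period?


1/P_syn = |1/P1 - 1/P2| = |1/1.3 - 1/22.19| => P_syn = 1.3809

1.3809 years


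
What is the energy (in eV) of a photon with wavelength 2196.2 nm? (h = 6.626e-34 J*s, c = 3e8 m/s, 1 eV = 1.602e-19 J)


E = hc/lambda = 6.626e-34 * 3e8 / 2.196e-06 = 9.051e-20 J = 0.565 eV

0.565 eV


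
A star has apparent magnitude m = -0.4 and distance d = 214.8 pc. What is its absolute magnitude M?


M = m - 5*log10(d) + 5 = -0.4 - 5*log10(214.8) + 5 = -7.0602

-7.0602


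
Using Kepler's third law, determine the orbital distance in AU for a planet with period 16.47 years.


a = P^(2/3) = 16.47^(2/3) = 6.4733

6.4733 AU


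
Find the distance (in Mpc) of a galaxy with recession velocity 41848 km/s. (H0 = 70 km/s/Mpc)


d = v / H0 = 41848 / 70 = 597.8286

597.8286 Mpc


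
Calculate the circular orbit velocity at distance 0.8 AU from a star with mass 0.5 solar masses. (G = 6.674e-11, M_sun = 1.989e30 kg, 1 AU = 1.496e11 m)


v = sqrt(GM/r) = sqrt(6.674e-11 * 9.945e+29 / 1.197e+11) = 23549.6634

23549.6634 m/s


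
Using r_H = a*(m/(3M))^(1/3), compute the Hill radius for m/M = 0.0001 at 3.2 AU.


r_H = a * (m/3M)^(1/3) = 3.2 * (0.0001/3)^(1/3) = 0.103

0.103 AU


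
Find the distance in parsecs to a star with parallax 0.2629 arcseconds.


d = 1/p = 1/0.2629 = 3.8037

3.8037 pc


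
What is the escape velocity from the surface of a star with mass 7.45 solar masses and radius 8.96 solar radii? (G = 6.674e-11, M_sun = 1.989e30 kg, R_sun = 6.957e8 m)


M = 7.45 * 1.989e30 kg = 1.481805e+31 kg; R = 8.96 * 6.957e8 m = 6.233472e+09 m. v_esc = sqrt(2GM/R) = sqrt(2 * 6.674e-11 * 1.481805e+31 / 6.233472e+09) = 563298.5333

563298.5333 m/s


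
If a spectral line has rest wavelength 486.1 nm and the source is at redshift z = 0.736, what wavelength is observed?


lam_obs = lam_emit * (1 + z) = 486.1 * (1 + 0.736) = 843.8696

843.8696 nm


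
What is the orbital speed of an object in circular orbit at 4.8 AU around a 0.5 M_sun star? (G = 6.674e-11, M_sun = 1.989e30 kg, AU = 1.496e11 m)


v = sqrt(GM/r) = sqrt(6.674e-11 * 9.945e+29 / 7.181e+11) = 9614.1098

9614.1098 m/s


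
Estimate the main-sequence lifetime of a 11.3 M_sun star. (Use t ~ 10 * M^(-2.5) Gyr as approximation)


t = 10 * M^(-2.5) = 10 * 11.3^(-2.5) = 0.0233

0.0233 Gyr


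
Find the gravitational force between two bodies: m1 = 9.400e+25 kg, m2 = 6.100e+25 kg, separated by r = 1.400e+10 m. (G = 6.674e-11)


F = G*m1*m2/r^2 = 6.674e-11 * 9.400e+25 * 6.100e+25 / (1.400e+10)^2 = 6.674e-11 * 5.734e+51 / 1.960e+20 = 1.952e+21

1.952e+21 N


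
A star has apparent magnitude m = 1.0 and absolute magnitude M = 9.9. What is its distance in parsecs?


d = 10^((m - M + 5)/5) = 10^((1.0 - 9.9 + 5)/5) = 0.166

0.166 pc


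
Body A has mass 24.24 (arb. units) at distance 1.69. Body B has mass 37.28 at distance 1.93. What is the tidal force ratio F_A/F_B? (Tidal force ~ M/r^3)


Ratio = (M1/r1^3) / (M2/r2^3) = (24.24/1.69^3) / (37.28/1.93^3) = 0.9684

0.9684


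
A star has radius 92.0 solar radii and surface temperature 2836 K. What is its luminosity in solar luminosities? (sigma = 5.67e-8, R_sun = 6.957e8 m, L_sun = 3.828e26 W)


R = 92.0 * 6.957e8 m = 6.40044e+10 m. L = 4*pi*R^2*sigma*T^4 = 4*pi*(6.40044e+10)^2 * 5.67e-8 * 2836^4 = 1.888154337e+29 W. L/L_sun = 1.888154337e+29 / 3.828e26 = 493.2483

493.2483 L_sun


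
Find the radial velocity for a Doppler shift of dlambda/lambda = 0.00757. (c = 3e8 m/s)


v = (dlambda/lambda) * c = 0.00757 * 3e8 = 2.271e+06

2.271e+06 m/s


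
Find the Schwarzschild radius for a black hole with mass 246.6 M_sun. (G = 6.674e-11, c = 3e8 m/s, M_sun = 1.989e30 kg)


M = 246.6 * 1.989e30 kg = 4.904874e+32 kg. rs = 2GM/c^2 = 2 * 6.674e-11 * 4.904874e+32 / (3e8)^2 = 727447.3128

727447.3128 m


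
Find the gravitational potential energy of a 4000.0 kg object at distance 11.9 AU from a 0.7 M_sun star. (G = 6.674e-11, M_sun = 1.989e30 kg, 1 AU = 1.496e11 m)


M = 0.7 * 1.989e30 kg = 1.3923e+30 kg; r = 11.9 AU * 1.496e11 m/AU = 1.78024e+12 m. U = -GM*m/r = -(6.674e-11 * 1.3923e+30 * 4000.0) / 1.78024e+12 = -2.088e+11

-2.088e+11 J


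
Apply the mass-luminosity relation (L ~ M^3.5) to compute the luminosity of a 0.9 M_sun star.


L/L_sun = (M/M_sun)^3.5 = 0.9^3.5 = 0.6916

0.6916 L_sun


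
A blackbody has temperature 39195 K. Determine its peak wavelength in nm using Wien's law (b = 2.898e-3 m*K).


lam_max = b / T = 2.898e-3 / 39195 = 7.394e-08 m = 73.938 nm

73.938 nm


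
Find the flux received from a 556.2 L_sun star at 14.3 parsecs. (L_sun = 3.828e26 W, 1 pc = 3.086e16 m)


F = L / (4*pi*d^2) = 2.129e+29 / (4*pi*(4.413e+17)^2) = 8.700e-08

8.700e-08 W/m^2


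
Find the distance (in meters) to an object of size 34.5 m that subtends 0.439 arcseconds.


D = size / theta_rad, theta_rad = 0.439 * pi/(180*3600) = 2.128e-06, D = 1.621e+07

1.621e+07 m


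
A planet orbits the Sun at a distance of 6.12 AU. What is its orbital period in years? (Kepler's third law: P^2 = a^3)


P = a^(3/2) = 6.12^1.5 = 15.14

15.14 years


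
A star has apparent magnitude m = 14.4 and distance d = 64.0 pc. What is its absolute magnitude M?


M = m - 5*log10(d) + 5 = 14.4 - 5*log10(64.0) + 5 = 10.3691

10.3691


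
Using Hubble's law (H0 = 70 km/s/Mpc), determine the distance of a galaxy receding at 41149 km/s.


d = v / H0 = 41149 / 70 = 587.8429

587.8429 Mpc


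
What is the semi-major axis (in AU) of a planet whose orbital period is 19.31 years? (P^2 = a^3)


a = P^(2/3) = 19.31^(2/3) = 7.1976

7.1976 AU


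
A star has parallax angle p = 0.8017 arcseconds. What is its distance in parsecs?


d = 1/p = 1/0.8017 = 1.2473

1.2473 pc


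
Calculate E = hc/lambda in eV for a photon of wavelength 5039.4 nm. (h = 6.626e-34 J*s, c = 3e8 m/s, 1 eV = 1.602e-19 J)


E = hc/lambda = 6.626e-34 * 3e8 / 5.039e-06 = 3.945e-20 J = 0.2462 eV

0.2462 eV


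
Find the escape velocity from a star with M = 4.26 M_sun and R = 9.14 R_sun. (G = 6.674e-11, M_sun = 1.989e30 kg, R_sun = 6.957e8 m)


M = 4.26 * 1.989e30 kg = 8.47314e+30 kg; R = 9.14 * 6.957e8 m = 6.358698e+09 m. v_esc = sqrt(2GM/R) = sqrt(2 * 6.674e-11 * 8.47314e+30 / 6.358698e+09) = 421741.3565

421741.3565 m/s


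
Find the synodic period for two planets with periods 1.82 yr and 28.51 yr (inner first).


1/P_syn = |1/P1 - 1/P2| = |1/1.82 - 1/28.51| => P_syn = 1.9441

1.9441 years


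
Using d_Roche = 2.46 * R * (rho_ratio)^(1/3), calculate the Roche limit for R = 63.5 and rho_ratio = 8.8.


d_Roche = 2.46 * 63.5 * 8.8^(1/3) = 322.505

322.505


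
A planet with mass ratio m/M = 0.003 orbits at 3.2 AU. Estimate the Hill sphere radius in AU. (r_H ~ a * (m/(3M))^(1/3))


r_H = a * (m/3M)^(1/3) = 3.2 * (0.003/3)^(1/3) = 0.32

0.32 AU


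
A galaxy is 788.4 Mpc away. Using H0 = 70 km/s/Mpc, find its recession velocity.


v = H0 * d = 70 * 788.4 = 55188.0

55188.0 km/s


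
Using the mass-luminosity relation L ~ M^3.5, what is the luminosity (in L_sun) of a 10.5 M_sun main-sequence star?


L/L_sun = (M/M_sun)^3.5 = 10.5^3.5 = 3751.1337

3751.1337 L_sun


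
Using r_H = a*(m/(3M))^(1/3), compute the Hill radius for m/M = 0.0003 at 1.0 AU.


r_H = a * (m/3M)^(1/3) = 1.0 * (0.0003/3)^(1/3) = 0.0464

0.0464 AU


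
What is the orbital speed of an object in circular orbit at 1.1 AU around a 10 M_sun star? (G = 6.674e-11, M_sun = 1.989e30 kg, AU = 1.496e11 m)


v = sqrt(GM/r) = sqrt(6.674e-11 * 1.989e+31 / 1.646e+11) = 89814.8923

89814.8923 m/s


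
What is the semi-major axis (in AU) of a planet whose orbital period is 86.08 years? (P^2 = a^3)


a = P^(2/3) = 86.08^(2/3) = 19.4955

19.4955 AU


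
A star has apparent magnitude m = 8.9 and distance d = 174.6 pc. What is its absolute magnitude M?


M = m - 5*log10(d) + 5 = 8.9 - 5*log10(174.6) + 5 = 2.6898

2.6898


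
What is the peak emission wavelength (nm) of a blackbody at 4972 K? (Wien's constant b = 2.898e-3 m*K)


lam_max = b / T = 2.898e-3 / 4972 = 5.829e-07 m = 582.864 nm

582.864 nm


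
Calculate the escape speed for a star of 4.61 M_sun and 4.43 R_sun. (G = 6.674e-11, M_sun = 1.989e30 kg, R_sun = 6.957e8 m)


M = 4.61 * 1.989e30 kg = 9.16929e+30 kg; R = 4.43 * 6.957e8 m = 3.081951e+09 m. v_esc = sqrt(2GM/R) = sqrt(2 * 6.674e-11 * 9.16929e+30 / 3.081951e+09) = 630177.7837

630177.7837 m/s


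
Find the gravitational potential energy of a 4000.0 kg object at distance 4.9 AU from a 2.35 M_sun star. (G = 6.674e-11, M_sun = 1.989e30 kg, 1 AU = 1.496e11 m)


M = 2.35 * 1.989e30 kg = 4.67415e+30 kg; r = 4.9 AU * 1.496e11 m/AU = 7.3304e+11 m. U = -GM*m/r = -(6.674e-11 * 4.67415e+30 * 4000.0) / 7.3304e+11 = -1.702e+12

-1.702e+12 J


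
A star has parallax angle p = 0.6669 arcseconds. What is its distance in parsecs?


d = 1/p = 1/0.6669 = 1.4995

1.4995 pc


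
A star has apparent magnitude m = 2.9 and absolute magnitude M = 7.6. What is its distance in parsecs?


d = 10^((m - M + 5)/5) = 10^((2.9 - 7.6 + 5)/5) = 1.1482

1.1482 pc


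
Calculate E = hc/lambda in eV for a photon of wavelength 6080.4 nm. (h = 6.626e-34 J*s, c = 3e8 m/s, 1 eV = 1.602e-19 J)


E = hc/lambda = 6.626e-34 * 3e8 / 6.080e-06 = 3.269e-20 J = 0.2041 eV

0.2041 eV


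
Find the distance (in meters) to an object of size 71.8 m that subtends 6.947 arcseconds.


D = size / theta_rad, theta_rad = 6.947 * pi/(180*3600) = 3.368e-05, D = 2.132e+06

2.132e+06 m


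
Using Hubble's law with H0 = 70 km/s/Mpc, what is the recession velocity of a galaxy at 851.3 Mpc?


v = H0 * d = 70 * 851.3 = 59591.0

59591.0 km/s


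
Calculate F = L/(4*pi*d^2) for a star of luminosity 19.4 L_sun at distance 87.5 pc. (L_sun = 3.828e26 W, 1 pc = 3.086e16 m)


F = L / (4*pi*d^2) = 7.426e+27 / (4*pi*(2.700e+18)^2) = 8.105e-11

8.105e-11 W/m^2


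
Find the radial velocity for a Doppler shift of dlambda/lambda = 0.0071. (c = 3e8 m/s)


v = (dlambda/lambda) * c = 0.0071 * 3e8 = 2.130e+06

2.130e+06 m/s


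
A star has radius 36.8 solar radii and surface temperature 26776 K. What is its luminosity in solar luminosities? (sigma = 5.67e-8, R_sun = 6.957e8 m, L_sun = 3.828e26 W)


R = 36.8 * 6.957e8 m = 2.560176e+10 m. L = 4*pi*R^2*sigma*T^4 = 4*pi*(2.560176e+10)^2 * 5.67e-8 * 26776^4 = 2.400575472e+32 W. L/L_sun = 2.400575472e+32 / 3.828e26 = 627109.58

627109.58 L_sun


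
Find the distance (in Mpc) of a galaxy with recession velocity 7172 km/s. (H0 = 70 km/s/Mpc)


d = v / H0 = 7172 / 70 = 102.4571

102.4571 Mpc


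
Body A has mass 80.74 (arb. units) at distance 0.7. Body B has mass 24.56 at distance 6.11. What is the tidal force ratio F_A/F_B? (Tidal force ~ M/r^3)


Ratio = (M1/r1^3) / (M2/r2^3) = (80.74/0.7^3) / (24.56/6.11^3) = 2186.2

2186.2


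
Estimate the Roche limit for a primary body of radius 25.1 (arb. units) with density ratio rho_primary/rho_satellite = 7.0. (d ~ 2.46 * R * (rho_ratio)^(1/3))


d_Roche = 2.46 * 25.1 * 7.0^(1/3) = 118.1158

118.1158


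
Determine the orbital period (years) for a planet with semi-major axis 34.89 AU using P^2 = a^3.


P = a^(3/2) = 34.89^1.5 = 206.0874

206.0874 years


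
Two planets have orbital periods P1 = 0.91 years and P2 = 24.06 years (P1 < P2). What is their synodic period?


1/P_syn = |1/P1 - 1/P2| = |1/0.91 - 1/24.06| => P_syn = 0.9458

0.9458 years


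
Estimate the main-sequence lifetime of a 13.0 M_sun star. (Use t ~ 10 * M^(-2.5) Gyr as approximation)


t = 10 * M^(-2.5) = 10 * 13.0^(-2.5) = 0.0164

0.0164 Gyr


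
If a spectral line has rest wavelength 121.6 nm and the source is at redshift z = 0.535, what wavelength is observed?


lam_obs = lam_emit * (1 + z) = 121.6 * (1 + 0.535) = 186.656

186.656 nm


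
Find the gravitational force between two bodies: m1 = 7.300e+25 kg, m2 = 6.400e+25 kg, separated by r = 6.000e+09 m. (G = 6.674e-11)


F = G*m1*m2/r^2 = 6.674e-11 * 7.300e+25 * 6.400e+25 / (6.000e+09)^2 = 6.674e-11 * 4.672e+51 / 3.600e+19 = 8.661e+21

8.661e+21 N


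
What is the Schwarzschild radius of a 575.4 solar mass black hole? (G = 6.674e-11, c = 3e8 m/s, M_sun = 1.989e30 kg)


M = 575.4 * 1.989e30 kg = 1.1444706e+33 kg. rs = 2GM/c^2 = 2 * 6.674e-11 * 1.1444706e+33 / (3e8)^2 = 1.697e+06

1.697e+06 m


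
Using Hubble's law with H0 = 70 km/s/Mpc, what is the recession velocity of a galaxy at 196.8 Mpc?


v = H0 * d = 70 * 196.8 = 13776.0

13776.0 km/s


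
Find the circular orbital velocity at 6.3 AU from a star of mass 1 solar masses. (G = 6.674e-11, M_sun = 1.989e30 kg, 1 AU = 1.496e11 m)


v = sqrt(GM/r) = sqrt(6.674e-11 * 1.989e+30 / 9.425e+11) = 11867.9148

11867.9148 m/s


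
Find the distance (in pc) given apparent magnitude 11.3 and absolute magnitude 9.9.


d = 10^((m - M + 5)/5) = 10^((11.3 - 9.9 + 5)/5) = 19.0546

19.0546 pc


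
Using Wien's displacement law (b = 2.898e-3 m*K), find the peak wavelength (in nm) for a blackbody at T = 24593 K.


lam_max = b / T = 2.898e-3 / 24593 = 1.178e-07 m = 117.8384 nm

117.8384 nm


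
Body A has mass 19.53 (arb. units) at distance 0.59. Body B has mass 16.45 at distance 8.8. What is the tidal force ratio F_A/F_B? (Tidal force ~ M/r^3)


Ratio = (M1/r1^3) / (M2/r2^3) = (19.53/0.59^3) / (16.45/8.8^3) = 3939.3841

3939.3841


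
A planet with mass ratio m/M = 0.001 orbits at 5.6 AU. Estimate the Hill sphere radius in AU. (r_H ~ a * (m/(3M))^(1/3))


r_H = a * (m/3M)^(1/3) = 5.6 * (0.001/3)^(1/3) = 0.3883

0.3883 AU


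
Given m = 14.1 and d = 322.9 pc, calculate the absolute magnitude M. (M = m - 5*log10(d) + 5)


M = m - 5*log10(d) + 5 = 14.1 - 5*log10(322.9) + 5 = 6.5547

6.5547


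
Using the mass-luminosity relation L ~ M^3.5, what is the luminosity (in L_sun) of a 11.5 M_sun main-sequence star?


L/L_sun = (M/M_sun)^3.5 = 11.5^3.5 = 5157.5381

5157.5381 L_sun


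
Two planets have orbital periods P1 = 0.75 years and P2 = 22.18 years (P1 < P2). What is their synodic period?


1/P_syn = |1/P1 - 1/P2| = |1/0.75 - 1/22.18| => P_syn = 0.7762

0.7762 years


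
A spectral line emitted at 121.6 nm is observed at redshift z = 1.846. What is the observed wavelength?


lam_obs = lam_emit * (1 + z) = 121.6 * (1 + 1.846) = 346.0736

346.0736 nm


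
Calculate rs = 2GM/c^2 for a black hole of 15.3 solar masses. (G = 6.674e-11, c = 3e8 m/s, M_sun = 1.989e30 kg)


M = 15.3 * 1.989e30 kg = 3.04317e+31 kg. rs = 2GM/c^2 = 2 * 6.674e-11 * 3.04317e+31 / (3e8)^2 = 45133.5924

45133.5924 m


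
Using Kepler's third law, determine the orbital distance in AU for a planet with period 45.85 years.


a = P^(2/3) = 45.85^(2/3) = 12.8103

12.8103 AU


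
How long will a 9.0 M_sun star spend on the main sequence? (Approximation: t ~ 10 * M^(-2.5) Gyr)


t = 10 * M^(-2.5) = 10 * 9.0^(-2.5) = 0.0412

0.0412 Gyr


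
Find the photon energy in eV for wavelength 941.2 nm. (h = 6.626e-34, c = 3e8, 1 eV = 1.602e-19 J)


E = hc/lambda = 6.626e-34 * 3e8 / 9.412e-07 = 2.112e-19 J = 1.3183 eV

1.3183 eV


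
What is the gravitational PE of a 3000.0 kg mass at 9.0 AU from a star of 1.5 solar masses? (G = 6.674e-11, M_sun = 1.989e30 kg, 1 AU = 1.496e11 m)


M = 1.5 * 1.989e30 kg = 2.9835e+30 kg; r = 9.0 AU * 1.496e11 m/AU = 1.3464e+12 m. U = -GM*m/r = -(6.674e-11 * 2.9835e+30 * 3000.0) / 1.3464e+12 = -4.437e+11

-4.437e+11 J
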